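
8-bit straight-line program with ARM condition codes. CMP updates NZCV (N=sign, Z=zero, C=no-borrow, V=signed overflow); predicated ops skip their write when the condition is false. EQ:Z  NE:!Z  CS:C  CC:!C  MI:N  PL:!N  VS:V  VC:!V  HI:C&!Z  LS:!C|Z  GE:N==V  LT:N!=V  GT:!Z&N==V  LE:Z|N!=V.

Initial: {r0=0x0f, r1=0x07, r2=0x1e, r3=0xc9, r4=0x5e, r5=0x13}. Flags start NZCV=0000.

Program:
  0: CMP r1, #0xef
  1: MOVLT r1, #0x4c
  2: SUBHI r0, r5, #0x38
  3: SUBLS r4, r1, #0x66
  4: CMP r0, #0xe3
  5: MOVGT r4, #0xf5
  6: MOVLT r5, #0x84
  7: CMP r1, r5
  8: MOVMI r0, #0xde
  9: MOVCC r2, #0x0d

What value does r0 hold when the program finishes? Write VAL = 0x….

0: ✓ CMP  NZCV=0000
1: · MOVLT
2: · SUBHI
3: ✓ SUBLS  r4←0xa1
4: ✓ CMP  NZCV=0000
5: ✓ MOVGT  r4←0xf5
6: · MOVLT
7: ✓ CMP  NZCV=1000
8: ✓ MOVMI  r0←0xde
9: ✓ MOVCC  r2←0x0d

VAL = 0xde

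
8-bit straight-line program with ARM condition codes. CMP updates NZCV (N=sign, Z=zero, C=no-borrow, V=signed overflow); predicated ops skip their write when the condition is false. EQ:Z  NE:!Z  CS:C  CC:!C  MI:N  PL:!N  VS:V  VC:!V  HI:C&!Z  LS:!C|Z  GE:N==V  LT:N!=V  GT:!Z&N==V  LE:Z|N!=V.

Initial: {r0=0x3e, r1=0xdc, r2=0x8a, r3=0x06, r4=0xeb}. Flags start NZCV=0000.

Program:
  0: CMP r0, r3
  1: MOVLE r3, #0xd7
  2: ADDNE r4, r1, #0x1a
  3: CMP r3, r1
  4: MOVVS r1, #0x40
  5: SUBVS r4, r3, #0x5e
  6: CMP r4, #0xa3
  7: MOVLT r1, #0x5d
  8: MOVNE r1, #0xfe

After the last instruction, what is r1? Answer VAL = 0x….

[0] flags=0010 → (cmp)
[1] flags=0010 LE?F → skip
[2] flags=0010 NE?T → r4=0xf6
[3] flags=0000 → (cmp)
[4] flags=0000 VS?F → skip
[5] flags=0000 VS?F → skip
[6] flags=0010 → (cmp)
[7] flags=0010 LT?F → skip
[8] flags=0010 NE?T → r1=0xfe

VAL = 0xfe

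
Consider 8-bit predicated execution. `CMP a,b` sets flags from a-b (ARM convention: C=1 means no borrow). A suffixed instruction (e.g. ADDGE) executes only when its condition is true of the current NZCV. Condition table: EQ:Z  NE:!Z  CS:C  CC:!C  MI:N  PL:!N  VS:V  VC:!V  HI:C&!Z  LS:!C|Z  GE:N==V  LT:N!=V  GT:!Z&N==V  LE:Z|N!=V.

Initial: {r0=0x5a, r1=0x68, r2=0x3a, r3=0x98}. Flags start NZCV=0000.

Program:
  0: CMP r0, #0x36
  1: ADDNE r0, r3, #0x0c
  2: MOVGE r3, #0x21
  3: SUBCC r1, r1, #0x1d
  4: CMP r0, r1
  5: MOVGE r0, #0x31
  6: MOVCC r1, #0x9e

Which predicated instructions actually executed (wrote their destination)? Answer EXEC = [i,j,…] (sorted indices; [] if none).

[0] flags=0010 → (cmp)
[1] flags=0010 NE?T → r0=0xa4
[2] flags=0010 GE?T → r3=0x21
[3] flags=0010 CC?F → skip
[4] flags=0011 → (cmp)
[5] flags=0011 GE?F → skip
[6] flags=0011 CC?F → skip

EXEC = [1,2]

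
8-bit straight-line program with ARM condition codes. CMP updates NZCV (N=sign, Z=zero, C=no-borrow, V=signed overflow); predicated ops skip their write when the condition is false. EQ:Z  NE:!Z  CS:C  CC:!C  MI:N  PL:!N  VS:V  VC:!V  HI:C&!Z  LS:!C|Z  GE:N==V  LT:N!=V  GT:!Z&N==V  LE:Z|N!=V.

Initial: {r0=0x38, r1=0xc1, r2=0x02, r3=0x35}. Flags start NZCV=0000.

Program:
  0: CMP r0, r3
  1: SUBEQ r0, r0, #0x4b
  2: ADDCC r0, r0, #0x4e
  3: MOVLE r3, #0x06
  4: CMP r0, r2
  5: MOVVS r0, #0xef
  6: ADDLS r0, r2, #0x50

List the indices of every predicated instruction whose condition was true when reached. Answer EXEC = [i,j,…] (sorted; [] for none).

0: ✓ CMP  NZCV=0010
1: · SUBEQ
2: · ADDCC
3: · MOVLE
4: ✓ CMP  NZCV=0010
5: · MOVVS
6: · ADDLS

EXEC = []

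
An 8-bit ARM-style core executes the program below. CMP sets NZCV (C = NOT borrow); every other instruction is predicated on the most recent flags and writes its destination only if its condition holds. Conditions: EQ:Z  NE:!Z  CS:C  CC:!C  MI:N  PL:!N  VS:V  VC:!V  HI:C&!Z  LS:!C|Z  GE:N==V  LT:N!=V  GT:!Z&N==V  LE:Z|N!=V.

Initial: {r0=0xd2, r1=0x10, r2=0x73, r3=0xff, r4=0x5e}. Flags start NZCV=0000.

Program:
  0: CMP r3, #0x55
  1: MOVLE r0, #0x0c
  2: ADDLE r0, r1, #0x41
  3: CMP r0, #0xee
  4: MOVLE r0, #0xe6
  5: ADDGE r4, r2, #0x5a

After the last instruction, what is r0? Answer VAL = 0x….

0: ✓ CMP  NZCV=1010
1: ✓ MOVLE  r0←0x0c
2: ✓ ADDLE  r0←0x51
3: ✓ CMP  NZCV=0000
4: · MOVLE
5: ✓ ADDGE  r4←0xcd

VAL = 0x51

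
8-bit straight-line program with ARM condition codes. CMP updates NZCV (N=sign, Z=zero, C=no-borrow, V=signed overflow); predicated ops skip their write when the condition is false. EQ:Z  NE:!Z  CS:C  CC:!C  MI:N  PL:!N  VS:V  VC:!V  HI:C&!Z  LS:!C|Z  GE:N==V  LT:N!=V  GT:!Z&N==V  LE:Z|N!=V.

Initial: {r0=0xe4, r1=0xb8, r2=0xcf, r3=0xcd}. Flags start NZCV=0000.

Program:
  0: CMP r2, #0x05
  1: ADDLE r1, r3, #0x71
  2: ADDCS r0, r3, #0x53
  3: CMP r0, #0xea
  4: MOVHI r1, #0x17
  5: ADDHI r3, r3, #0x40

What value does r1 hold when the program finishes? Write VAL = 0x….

0: ✓ CMP  NZCV=1010
1: ✓ ADDLE  r1←0x3e
2: ✓ ADDCS  r0←0x20
3: ✓ CMP  NZCV=0000
4: · MOVHI
5: · ADDHI

VAL = 0x3e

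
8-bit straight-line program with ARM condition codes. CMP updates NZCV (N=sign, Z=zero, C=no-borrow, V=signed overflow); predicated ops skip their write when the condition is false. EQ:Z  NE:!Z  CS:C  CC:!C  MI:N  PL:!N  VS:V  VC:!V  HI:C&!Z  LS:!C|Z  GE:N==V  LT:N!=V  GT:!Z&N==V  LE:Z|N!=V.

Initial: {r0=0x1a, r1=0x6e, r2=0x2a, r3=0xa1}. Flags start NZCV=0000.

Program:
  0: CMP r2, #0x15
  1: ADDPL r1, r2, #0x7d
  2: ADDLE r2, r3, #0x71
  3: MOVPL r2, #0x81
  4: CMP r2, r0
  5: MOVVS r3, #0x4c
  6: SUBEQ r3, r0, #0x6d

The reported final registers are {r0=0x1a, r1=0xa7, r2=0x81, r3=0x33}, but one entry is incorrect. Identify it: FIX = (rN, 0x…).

FIX = (r3, 0x4c)

[0] flags=0010 → (cmp)
[1] flags=0010 PL?T → r1=0xa7
[2] flags=0010 LE?F → skip
[3] flags=0010 PL?T → r2=0x81
[4] flags=0011 → (cmp)
[5] flags=0011 VS?T → r3=0x4c
[6] flags=0011 EQ?F → skip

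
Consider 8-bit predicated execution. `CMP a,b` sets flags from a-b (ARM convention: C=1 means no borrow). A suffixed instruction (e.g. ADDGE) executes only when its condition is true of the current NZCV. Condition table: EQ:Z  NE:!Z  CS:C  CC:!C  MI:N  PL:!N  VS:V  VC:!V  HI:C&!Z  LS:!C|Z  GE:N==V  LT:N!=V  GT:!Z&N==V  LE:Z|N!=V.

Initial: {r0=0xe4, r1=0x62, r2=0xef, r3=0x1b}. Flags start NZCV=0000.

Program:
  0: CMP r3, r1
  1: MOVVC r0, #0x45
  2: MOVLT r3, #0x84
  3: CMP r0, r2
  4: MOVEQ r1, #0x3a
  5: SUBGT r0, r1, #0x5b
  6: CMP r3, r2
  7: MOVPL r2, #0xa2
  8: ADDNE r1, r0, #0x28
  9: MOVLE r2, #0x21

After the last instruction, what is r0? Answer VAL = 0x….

VAL = 0x07

[0] flags=1000 → (cmp)
[1] flags=1000 VC?T → r0=0x45
[2] flags=1000 LT?T → r3=0x84
[3] flags=0000 → (cmp)
[4] flags=0000 EQ?F → skip
[5] flags=0000 GT?T → r0=0x07
[6] flags=1000 → (cmp)
[7] flags=1000 PL?F → skip
[8] flags=1000 NE?T → r1=0x2f
[9] flags=1000 LE?T → r2=0x21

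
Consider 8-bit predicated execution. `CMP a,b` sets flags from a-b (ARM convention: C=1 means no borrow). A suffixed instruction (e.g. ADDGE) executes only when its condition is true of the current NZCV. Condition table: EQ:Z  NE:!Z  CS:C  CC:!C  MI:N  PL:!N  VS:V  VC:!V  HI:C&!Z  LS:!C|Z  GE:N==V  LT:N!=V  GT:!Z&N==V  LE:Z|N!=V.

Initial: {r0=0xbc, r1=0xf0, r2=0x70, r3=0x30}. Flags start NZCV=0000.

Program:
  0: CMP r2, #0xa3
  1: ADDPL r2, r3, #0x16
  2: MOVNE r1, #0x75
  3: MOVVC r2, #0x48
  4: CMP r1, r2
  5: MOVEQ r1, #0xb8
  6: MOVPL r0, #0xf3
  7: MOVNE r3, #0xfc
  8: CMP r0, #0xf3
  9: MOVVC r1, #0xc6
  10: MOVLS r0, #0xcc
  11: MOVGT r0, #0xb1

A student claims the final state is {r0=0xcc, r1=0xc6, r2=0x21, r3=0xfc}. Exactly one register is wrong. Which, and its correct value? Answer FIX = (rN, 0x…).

[0] flags=1001 → (cmp)
[1] flags=1001 PL?F → skip
[2] flags=1001 NE?T → r1=0x75
[3] flags=1001 VC?F → skip
[4] flags=0010 → (cmp)
[5] flags=0010 EQ?F → skip
[6] flags=0010 PL?T → r0=0xf3
[7] flags=0010 NE?T → r3=0xfc
[8] flags=0110 → (cmp)
[9] flags=0110 VC?T → r1=0xc6
[10] flags=0110 LS?T → r0=0xcc
[11] flags=0110 GT?F → skip

FIX = (r2, 0x70)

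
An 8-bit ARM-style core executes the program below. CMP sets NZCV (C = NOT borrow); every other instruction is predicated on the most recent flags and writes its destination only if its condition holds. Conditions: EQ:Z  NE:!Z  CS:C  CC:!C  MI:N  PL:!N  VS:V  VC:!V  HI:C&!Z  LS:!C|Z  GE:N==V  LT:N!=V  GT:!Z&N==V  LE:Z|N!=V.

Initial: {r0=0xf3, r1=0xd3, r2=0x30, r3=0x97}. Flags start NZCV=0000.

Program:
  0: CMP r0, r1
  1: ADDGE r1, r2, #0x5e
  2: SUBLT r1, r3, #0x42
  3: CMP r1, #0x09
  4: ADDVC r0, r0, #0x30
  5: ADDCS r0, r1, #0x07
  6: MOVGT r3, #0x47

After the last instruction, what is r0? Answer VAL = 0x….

VAL = 0x95

[0] flags=0010 → (cmp)
[1] flags=0010 GE?T → r1=0x8e
[2] flags=0010 LT?F → skip
[3] flags=1010 → (cmp)
[4] flags=1010 VC?T → r0=0x23
[5] flags=1010 CS?T → r0=0x95
[6] flags=1010 GT?F → skip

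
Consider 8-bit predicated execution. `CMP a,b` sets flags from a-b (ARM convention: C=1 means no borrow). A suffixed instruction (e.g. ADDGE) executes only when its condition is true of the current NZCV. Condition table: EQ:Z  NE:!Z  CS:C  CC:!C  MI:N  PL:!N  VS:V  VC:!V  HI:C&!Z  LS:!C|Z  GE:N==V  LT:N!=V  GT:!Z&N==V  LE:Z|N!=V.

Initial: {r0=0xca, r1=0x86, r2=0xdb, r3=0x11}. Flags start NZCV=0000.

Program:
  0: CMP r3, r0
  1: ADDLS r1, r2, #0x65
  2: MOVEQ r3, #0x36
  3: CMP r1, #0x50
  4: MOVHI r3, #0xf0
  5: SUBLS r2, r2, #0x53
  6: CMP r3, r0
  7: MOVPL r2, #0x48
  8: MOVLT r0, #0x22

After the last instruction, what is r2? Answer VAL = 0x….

[0] flags=0000 → (cmp)
[1] flags=0000 LS?T → r1=0x40
[2] flags=0000 EQ?F → skip
[3] flags=1000 → (cmp)
[4] flags=1000 HI?F → skip
[5] flags=1000 LS?T → r2=0x88
[6] flags=0000 → (cmp)
[7] flags=0000 PL?T → r2=0x48
[8] flags=0000 LT?F → skip

VAL = 0x48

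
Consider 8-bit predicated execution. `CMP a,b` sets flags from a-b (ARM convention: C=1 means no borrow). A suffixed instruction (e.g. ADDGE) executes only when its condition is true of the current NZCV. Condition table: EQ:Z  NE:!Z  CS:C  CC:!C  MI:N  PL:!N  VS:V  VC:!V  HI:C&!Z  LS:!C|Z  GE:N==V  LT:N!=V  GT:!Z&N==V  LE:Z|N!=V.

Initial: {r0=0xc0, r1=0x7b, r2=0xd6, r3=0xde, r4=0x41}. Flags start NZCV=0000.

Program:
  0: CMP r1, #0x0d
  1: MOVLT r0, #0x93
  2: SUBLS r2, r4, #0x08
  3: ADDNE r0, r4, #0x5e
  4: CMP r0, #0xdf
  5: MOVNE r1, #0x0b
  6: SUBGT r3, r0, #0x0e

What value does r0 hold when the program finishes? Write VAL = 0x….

[0] flags=0010 → (cmp)
[1] flags=0010 LT?F → skip
[2] flags=0010 LS?F → skip
[3] flags=0010 NE?T → r0=0x9f
[4] flags=1000 → (cmp)
[5] flags=1000 NE?T → r1=0x0b
[6] flags=1000 GT?F → skip

VAL = 0x9f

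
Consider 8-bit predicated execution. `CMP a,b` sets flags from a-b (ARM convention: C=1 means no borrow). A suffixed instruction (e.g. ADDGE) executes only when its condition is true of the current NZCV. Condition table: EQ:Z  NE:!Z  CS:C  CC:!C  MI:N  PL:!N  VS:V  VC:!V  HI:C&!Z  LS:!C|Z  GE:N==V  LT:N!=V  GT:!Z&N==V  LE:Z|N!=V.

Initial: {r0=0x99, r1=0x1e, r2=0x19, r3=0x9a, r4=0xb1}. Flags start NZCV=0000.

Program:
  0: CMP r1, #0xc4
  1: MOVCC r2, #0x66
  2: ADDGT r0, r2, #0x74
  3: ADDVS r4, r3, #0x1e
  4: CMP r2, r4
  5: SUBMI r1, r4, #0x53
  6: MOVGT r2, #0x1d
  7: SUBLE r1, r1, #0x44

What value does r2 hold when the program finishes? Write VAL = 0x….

VAL = 0x1d

[0] flags=0000 → (cmp)
[1] flags=0000 CC?T → r2=0x66
[2] flags=0000 GT?T → r0=0xda
[3] flags=0000 VS?F → skip
[4] flags=1001 → (cmp)
[5] flags=1001 MI?T → r1=0x5e
[6] flags=1001 GT?T → r2=0x1d
[7] flags=1001 LE?F → skip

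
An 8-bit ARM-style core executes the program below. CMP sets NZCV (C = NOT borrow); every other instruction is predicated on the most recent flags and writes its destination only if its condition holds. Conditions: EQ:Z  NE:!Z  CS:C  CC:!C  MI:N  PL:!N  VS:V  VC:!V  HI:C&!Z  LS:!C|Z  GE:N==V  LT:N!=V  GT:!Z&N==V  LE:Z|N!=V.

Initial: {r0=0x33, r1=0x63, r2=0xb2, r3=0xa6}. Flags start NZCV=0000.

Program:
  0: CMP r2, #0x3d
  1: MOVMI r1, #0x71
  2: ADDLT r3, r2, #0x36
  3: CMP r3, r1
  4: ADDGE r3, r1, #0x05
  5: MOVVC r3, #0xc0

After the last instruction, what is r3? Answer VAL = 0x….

0: ✓ CMP  NZCV=0011
1: · MOVMI
2: ✓ ADDLT  r3←0xe8
3: ✓ CMP  NZCV=1010
4: · ADDGE
5: ✓ MOVVC  r3←0xc0

VAL = 0xc0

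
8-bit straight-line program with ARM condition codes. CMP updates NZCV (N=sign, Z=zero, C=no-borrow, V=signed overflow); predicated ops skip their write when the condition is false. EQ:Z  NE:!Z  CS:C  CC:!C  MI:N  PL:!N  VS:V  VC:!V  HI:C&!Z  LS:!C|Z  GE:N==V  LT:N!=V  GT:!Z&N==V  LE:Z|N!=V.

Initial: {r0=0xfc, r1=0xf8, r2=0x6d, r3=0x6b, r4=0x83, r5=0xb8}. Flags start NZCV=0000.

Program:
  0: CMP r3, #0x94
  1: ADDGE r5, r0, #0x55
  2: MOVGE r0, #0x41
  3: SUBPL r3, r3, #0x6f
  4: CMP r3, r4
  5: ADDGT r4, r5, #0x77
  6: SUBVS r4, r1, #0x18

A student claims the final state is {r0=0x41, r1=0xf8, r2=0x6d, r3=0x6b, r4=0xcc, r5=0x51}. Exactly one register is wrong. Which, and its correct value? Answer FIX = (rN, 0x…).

0: ✓ CMP  NZCV=1001
1: ✓ ADDGE  r5←0x51
2: ✓ MOVGE  r0←0x41
3: · SUBPL
4: ✓ CMP  NZCV=1001
5: ✓ ADDGT  r4←0xc8
6: ✓ SUBVS  r4←0xe0

FIX = (r4, 0xe0)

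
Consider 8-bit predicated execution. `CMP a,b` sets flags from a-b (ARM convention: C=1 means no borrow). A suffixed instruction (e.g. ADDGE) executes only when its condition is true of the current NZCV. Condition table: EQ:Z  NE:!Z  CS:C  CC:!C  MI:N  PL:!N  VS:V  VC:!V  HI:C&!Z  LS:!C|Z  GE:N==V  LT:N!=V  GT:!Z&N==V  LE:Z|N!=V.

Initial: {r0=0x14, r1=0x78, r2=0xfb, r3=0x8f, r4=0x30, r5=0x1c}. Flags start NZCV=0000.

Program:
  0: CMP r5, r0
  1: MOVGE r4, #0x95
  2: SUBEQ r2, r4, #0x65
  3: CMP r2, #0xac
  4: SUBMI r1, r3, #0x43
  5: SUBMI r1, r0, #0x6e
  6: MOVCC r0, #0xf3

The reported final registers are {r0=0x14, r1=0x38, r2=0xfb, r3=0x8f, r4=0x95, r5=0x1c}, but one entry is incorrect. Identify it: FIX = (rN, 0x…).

0: ✓ CMP  NZCV=0010
1: ✓ MOVGE  r4←0x95
2: · SUBEQ
3: ✓ CMP  NZCV=0010
4: · SUBMI
5: · SUBMI
6: · MOVCC

FIX = (r1, 0x78)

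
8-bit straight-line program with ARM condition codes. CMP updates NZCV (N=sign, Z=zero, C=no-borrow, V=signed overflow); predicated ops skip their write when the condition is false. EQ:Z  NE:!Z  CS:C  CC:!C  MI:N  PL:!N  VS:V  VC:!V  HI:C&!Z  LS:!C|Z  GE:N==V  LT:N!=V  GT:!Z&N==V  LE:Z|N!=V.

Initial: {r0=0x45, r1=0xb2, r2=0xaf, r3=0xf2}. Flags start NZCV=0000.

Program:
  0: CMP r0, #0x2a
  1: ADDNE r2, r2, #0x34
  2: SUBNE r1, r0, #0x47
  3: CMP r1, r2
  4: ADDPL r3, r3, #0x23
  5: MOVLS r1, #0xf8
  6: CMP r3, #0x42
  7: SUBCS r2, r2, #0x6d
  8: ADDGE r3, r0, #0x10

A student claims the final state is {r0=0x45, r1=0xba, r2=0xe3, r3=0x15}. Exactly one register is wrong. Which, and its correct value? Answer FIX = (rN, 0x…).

0: ✓ CMP  NZCV=0010
1: ✓ ADDNE  r2←0xe3
2: ✓ SUBNE  r1←0xfe
3: ✓ CMP  NZCV=0010
4: ✓ ADDPL  r3←0x15
5: · MOVLS
6: ✓ CMP  NZCV=1000
7: · SUBCS
8: · ADDGE

FIX = (r1, 0xfe)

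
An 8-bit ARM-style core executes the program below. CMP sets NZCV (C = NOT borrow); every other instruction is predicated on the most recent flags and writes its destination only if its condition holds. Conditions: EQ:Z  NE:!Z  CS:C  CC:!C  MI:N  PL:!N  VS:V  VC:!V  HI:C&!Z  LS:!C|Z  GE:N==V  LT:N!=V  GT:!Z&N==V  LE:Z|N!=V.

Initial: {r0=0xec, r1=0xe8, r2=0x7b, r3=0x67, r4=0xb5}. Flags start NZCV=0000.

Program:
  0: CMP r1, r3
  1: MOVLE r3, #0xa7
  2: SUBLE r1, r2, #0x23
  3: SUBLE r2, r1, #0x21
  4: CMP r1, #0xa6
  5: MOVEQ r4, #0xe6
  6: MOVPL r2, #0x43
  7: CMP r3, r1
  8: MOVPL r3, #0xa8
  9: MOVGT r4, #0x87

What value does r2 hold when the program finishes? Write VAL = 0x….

VAL = 0x37

[0] flags=1010 → (cmp)
[1] flags=1010 LE?T → r3=0xa7
[2] flags=1010 LE?T → r1=0x58
[3] flags=1010 LE?T → r2=0x37
[4] flags=1001 → (cmp)
[5] flags=1001 EQ?F → skip
[6] flags=1001 PL?F → skip
[7] flags=0011 → (cmp)
[8] flags=0011 PL?T → r3=0xa8
[9] flags=0011 GT?F → skip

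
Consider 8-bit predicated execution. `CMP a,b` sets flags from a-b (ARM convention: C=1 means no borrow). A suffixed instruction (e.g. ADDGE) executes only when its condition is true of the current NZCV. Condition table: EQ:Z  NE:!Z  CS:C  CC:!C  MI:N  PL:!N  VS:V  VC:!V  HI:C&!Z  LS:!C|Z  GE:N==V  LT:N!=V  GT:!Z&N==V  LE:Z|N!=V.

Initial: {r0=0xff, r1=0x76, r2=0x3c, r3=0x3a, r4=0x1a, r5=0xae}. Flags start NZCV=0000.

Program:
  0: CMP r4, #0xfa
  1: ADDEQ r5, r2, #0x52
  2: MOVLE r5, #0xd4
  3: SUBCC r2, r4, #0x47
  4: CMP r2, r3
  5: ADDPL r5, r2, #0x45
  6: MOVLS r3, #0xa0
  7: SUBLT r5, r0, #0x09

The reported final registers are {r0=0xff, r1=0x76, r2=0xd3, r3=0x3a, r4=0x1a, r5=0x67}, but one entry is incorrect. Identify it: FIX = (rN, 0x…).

[0] flags=0000 → (cmp)
[1] flags=0000 EQ?F → skip
[2] flags=0000 LE?F → skip
[3] flags=0000 CC?T → r2=0xd3
[4] flags=1010 → (cmp)
[5] flags=1010 PL?F → skip
[6] flags=1010 LS?F → skip
[7] flags=1010 LT?T → r5=0xf6

FIX = (r5, 0xf6)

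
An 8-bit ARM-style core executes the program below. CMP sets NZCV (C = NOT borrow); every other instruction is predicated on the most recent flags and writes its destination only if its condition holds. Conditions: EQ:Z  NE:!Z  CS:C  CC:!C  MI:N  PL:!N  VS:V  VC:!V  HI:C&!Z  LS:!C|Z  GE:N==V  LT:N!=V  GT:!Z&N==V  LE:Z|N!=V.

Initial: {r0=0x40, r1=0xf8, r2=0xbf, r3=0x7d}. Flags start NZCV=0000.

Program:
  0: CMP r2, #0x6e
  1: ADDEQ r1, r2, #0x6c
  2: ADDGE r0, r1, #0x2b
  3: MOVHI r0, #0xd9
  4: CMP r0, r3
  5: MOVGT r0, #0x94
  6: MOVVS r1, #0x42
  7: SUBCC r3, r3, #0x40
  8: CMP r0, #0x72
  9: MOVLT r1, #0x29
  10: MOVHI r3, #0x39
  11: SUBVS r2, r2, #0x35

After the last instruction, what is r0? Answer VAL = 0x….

0: ✓ CMP  NZCV=0011
1: · ADDEQ
2: · ADDGE
3: ✓ MOVHI  r0←0xd9
4: ✓ CMP  NZCV=0011
5: · MOVGT
6: ✓ MOVVS  r1←0x42
7: · SUBCC
8: ✓ CMP  NZCV=0011
9: ✓ MOVLT  r1←0x29
10: ✓ MOVHI  r3←0x39
11: ✓ SUBVS  r2←0x8a

VAL = 0xd9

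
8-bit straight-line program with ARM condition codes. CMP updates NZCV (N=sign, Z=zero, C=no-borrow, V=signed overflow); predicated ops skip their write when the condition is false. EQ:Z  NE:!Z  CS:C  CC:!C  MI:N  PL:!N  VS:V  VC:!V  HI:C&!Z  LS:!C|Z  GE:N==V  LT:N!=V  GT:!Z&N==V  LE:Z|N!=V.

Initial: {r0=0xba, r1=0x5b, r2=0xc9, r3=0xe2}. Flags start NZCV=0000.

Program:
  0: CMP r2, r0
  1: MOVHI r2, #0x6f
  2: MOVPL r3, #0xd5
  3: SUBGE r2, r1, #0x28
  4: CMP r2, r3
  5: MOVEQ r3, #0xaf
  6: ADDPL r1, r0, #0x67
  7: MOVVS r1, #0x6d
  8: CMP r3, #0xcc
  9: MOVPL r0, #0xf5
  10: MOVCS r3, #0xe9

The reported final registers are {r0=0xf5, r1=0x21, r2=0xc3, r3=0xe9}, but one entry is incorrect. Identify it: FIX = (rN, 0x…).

FIX = (r2, 0x33)

0: ✓ CMP  NZCV=0010
1: ✓ MOVHI  r2←0x6f
2: ✓ MOVPL  r3←0xd5
3: ✓ SUBGE  r2←0x33
4: ✓ CMP  NZCV=0000
5: · MOVEQ
6: ✓ ADDPL  r1←0x21
7: · MOVVS
8: ✓ CMP  NZCV=0010
9: ✓ MOVPL  r0←0xf5
10: ✓ MOVCS  r3←0xe9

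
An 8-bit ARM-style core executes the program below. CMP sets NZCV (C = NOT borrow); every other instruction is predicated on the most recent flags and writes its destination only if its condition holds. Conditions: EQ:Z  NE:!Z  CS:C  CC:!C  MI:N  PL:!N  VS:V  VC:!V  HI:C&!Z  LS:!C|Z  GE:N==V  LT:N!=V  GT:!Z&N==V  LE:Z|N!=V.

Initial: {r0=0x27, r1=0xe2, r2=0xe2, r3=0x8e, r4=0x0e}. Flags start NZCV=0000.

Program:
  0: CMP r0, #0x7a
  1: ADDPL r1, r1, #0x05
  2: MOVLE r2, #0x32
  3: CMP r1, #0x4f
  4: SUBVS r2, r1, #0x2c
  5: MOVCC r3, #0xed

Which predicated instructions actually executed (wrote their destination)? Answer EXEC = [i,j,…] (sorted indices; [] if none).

0: ✓ CMP  NZCV=1000
1: · ADDPL
2: ✓ MOVLE  r2←0x32
3: ✓ CMP  NZCV=1010
4: · SUBVS
5: · MOVCC

EXEC = [2]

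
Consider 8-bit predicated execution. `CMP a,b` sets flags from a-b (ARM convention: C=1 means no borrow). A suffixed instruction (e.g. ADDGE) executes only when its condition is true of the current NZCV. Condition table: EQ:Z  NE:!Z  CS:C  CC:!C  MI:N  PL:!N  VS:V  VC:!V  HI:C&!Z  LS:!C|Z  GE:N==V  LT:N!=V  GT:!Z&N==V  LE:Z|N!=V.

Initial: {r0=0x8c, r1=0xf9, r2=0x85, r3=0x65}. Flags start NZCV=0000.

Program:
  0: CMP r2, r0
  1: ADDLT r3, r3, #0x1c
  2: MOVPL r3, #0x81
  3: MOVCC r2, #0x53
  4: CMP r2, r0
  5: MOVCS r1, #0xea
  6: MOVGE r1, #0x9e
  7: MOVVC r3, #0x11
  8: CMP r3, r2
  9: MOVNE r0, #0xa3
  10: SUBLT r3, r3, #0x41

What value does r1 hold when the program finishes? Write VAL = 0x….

VAL = 0x9e

[0] flags=1000 → (cmp)
[1] flags=1000 LT?T → r3=0x81
[2] flags=1000 PL?F → skip
[3] flags=1000 CC?T → r2=0x53
[4] flags=1001 → (cmp)
[5] flags=1001 CS?F → skip
[6] flags=1001 GE?T → r1=0x9e
[7] flags=1001 VC?F → skip
[8] flags=0011 → (cmp)
[9] flags=0011 NE?T → r0=0xa3
[10] flags=0011 LT?T → r3=0x40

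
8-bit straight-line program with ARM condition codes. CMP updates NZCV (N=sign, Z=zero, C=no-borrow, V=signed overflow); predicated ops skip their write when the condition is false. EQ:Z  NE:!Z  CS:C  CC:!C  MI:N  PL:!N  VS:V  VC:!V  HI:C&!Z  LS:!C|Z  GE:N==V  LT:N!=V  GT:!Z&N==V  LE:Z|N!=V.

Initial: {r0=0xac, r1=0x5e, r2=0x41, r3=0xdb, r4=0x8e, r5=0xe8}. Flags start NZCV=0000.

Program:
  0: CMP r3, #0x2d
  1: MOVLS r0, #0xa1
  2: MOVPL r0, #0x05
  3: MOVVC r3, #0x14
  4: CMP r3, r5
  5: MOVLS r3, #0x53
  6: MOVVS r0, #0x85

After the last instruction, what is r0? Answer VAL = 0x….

VAL = 0xac

[0] flags=1010 → (cmp)
[1] flags=1010 LS?F → skip
[2] flags=1010 PL?F → skip
[3] flags=1010 VC?T → r3=0x14
[4] flags=0000 → (cmp)
[5] flags=0000 LS?T → r3=0x53
[6] flags=0000 VS?F → skip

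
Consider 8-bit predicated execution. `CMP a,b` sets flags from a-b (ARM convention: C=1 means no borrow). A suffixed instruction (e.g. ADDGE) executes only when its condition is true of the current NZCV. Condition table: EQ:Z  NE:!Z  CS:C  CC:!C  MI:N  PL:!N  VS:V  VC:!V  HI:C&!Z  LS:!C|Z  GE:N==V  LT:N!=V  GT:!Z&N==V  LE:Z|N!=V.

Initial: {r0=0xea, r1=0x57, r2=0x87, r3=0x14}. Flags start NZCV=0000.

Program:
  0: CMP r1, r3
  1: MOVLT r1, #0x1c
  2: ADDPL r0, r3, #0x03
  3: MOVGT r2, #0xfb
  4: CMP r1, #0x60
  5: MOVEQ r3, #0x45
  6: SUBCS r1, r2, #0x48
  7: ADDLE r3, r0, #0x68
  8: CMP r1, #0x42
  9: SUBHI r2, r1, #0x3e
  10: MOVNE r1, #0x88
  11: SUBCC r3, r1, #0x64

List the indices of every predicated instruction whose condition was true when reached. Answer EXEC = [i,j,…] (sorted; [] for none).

[0] flags=0010 → (cmp)
[1] flags=0010 LT?F → skip
[2] flags=0010 PL?T → r0=0x17
[3] flags=0010 GT?T → r2=0xfb
[4] flags=1000 → (cmp)
[5] flags=1000 EQ?F → skip
[6] flags=1000 CS?F → skip
[7] flags=1000 LE?T → r3=0x7f
[8] flags=0010 → (cmp)
[9] flags=0010 HI?T → r2=0x19
[10] flags=0010 NE?T → r1=0x88
[11] flags=0010 CC?F → skip

EXEC = [2,3,7,9,10]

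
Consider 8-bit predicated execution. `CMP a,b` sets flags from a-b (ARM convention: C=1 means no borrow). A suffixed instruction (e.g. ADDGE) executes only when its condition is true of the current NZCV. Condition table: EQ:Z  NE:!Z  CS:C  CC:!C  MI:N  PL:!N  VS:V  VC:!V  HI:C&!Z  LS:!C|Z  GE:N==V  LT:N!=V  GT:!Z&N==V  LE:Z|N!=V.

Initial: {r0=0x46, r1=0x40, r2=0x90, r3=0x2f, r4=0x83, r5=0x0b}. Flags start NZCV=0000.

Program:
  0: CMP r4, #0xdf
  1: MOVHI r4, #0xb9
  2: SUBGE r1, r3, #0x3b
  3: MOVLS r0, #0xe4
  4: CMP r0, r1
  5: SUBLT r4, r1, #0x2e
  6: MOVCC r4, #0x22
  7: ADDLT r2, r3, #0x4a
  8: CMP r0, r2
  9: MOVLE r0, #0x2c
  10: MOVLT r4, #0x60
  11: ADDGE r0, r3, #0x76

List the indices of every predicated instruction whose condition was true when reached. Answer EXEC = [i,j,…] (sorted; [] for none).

EXEC = [3,5,7,9,10]

[0] flags=1000 → (cmp)
[1] flags=1000 HI?F → skip
[2] flags=1000 GE?F → skip
[3] flags=1000 LS?T → r0=0xe4
[4] flags=1010 → (cmp)
[5] flags=1010 LT?T → r4=0x12
[6] flags=1010 CC?F → skip
[7] flags=1010 LT?T → r2=0x79
[8] flags=0011 → (cmp)
[9] flags=0011 LE?T → r0=0x2c
[10] flags=0011 LT?T → r4=0x60
[11] flags=0011 GE?F → skip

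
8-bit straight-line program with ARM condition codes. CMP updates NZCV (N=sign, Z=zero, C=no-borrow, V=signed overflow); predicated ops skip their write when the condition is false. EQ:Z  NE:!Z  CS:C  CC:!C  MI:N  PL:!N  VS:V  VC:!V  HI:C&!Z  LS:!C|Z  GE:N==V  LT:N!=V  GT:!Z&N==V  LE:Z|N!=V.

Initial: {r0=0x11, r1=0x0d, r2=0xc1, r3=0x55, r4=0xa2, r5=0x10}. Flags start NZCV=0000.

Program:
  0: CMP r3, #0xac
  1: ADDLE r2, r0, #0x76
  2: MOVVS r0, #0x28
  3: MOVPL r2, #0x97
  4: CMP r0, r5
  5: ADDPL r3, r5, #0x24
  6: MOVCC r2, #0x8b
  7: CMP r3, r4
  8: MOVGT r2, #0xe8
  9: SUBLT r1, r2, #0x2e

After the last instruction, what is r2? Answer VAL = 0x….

VAL = 0xe8

0: ✓ CMP  NZCV=1001
1: · ADDLE
2: ✓ MOVVS  r0←0x28
3: · MOVPL
4: ✓ CMP  NZCV=0010
5: ✓ ADDPL  r3←0x34
6: · MOVCC
7: ✓ CMP  NZCV=1001
8: ✓ MOVGT  r2←0xe8
9: · SUBLT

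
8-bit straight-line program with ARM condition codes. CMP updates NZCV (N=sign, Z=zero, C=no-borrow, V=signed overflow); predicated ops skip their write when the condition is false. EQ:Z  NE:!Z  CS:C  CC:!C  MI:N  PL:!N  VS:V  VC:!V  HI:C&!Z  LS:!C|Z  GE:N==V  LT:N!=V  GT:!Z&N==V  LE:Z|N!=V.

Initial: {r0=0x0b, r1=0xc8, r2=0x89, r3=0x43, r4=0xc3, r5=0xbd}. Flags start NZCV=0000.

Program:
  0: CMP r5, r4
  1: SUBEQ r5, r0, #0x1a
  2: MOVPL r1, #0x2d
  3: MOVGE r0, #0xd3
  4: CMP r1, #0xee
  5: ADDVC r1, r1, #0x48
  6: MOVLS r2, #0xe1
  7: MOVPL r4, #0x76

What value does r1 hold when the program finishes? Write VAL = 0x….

VAL = 0x10

[0] flags=1000 → (cmp)
[1] flags=1000 EQ?F → skip
[2] flags=1000 PL?F → skip
[3] flags=1000 GE?F → skip
[4] flags=1000 → (cmp)
[5] flags=1000 VC?T → r1=0x10
[6] flags=1000 LS?T → r2=0xe1
[7] flags=1000 PL?F → skip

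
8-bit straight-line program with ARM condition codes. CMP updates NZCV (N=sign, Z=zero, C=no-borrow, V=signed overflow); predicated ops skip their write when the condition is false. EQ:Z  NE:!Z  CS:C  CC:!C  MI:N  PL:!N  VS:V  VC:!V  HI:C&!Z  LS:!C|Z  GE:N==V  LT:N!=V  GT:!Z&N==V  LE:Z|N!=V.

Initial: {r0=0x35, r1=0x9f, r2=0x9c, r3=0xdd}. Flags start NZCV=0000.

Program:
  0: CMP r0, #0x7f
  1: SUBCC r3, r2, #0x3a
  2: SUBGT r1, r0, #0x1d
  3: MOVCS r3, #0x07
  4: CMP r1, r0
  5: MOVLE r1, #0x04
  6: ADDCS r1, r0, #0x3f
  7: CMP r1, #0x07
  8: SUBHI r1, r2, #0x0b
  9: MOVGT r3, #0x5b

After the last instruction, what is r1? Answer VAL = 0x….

[0] flags=1000 → (cmp)
[1] flags=1000 CC?T → r3=0x62
[2] flags=1000 GT?F → skip
[3] flags=1000 CS?F → skip
[4] flags=0011 → (cmp)
[5] flags=0011 LE?T → r1=0x04
[6] flags=0011 CS?T → r1=0x74
[7] flags=0010 → (cmp)
[8] flags=0010 HI?T → r1=0x91
[9] flags=0010 GT?T → r3=0x5b

VAL = 0x91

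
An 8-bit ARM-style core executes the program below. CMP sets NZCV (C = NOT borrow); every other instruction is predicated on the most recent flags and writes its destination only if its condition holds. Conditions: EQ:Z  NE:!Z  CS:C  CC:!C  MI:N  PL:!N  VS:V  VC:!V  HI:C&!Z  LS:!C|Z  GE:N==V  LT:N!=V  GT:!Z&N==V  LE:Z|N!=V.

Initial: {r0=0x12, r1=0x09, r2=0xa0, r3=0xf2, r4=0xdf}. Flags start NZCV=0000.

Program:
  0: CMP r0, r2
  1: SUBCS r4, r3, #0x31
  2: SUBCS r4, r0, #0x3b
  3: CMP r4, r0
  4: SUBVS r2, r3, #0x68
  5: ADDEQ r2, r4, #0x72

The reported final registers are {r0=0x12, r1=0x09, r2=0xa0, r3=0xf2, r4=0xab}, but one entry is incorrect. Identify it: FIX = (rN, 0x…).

FIX = (r4, 0xdf)

[0] flags=0000 → (cmp)
[1] flags=0000 CS?F → skip
[2] flags=0000 CS?F → skip
[3] flags=1010 → (cmp)
[4] flags=1010 VS?F → skip
[5] flags=1010 EQ?F → skip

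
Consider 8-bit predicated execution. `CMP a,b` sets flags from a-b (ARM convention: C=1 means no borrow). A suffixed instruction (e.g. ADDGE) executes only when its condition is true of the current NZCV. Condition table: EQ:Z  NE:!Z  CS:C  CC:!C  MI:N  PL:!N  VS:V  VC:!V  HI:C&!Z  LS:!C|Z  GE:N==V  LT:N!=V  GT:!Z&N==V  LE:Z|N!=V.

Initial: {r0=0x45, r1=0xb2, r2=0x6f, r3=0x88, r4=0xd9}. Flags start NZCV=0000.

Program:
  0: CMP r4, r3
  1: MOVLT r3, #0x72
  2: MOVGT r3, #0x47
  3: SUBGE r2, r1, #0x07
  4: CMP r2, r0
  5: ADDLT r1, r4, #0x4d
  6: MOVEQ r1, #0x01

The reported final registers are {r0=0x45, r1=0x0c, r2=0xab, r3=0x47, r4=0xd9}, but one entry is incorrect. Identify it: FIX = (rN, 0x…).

FIX = (r1, 0x26)

0: ✓ CMP  NZCV=0010
1: · MOVLT
2: ✓ MOVGT  r3←0x47
3: ✓ SUBGE  r2←0xab
4: ✓ CMP  NZCV=0011
5: ✓ ADDLT  r1←0x26
6: · MOVEQ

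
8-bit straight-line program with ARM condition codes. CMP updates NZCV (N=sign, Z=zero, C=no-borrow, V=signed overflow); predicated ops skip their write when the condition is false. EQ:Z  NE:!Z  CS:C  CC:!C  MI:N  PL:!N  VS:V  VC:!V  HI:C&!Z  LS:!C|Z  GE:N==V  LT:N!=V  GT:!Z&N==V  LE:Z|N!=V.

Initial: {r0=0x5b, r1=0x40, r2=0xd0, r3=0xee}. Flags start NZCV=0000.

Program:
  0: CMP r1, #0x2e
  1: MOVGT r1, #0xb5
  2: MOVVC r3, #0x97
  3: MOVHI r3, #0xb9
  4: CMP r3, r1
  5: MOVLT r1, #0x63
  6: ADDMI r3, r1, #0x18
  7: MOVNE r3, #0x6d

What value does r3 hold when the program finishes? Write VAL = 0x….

VAL = 0x6d

0: ✓ CMP  NZCV=0010
1: ✓ MOVGT  r1←0xb5
2: ✓ MOVVC  r3←0x97
3: ✓ MOVHI  r3←0xb9
4: ✓ CMP  NZCV=0010
5: · MOVLT
6: · ADDMI
7: ✓ MOVNE  r3←0x6d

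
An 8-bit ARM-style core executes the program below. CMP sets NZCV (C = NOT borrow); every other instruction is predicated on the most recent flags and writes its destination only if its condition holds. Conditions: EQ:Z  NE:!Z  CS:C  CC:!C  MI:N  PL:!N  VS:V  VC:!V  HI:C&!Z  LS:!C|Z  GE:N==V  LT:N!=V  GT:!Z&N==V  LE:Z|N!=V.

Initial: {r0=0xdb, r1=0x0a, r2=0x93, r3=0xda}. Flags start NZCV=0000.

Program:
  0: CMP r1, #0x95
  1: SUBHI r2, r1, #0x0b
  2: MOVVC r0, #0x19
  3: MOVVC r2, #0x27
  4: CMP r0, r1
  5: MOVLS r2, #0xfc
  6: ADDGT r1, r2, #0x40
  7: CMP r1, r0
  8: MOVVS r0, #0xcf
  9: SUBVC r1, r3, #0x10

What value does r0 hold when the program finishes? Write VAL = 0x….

0: ✓ CMP  NZCV=0000
1: · SUBHI
2: ✓ MOVVC  r0←0x19
3: ✓ MOVVC  r2←0x27
4: ✓ CMP  NZCV=0010
5: · MOVLS
6: ✓ ADDGT  r1←0x67
7: ✓ CMP  NZCV=0010
8: · MOVVS
9: ✓ SUBVC  r1←0xca

VAL = 0x19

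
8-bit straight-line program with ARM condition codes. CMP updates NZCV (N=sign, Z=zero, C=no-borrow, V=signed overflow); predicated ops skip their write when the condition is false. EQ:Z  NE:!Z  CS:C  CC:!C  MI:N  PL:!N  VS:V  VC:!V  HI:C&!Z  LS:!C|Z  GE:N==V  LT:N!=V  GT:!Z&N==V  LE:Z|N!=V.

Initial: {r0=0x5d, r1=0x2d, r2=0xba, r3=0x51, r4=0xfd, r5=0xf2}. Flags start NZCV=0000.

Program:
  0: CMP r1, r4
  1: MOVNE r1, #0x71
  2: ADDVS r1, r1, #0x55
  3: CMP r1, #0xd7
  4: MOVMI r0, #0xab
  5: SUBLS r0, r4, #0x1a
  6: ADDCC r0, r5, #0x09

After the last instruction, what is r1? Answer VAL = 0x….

0: ✓ CMP  NZCV=0000
1: ✓ MOVNE  r1←0x71
2: · ADDVS
3: ✓ CMP  NZCV=1001
4: ✓ MOVMI  r0←0xab
5: ✓ SUBLS  r0←0xe3
6: ✓ ADDCC  r0←0xfb

VAL = 0x71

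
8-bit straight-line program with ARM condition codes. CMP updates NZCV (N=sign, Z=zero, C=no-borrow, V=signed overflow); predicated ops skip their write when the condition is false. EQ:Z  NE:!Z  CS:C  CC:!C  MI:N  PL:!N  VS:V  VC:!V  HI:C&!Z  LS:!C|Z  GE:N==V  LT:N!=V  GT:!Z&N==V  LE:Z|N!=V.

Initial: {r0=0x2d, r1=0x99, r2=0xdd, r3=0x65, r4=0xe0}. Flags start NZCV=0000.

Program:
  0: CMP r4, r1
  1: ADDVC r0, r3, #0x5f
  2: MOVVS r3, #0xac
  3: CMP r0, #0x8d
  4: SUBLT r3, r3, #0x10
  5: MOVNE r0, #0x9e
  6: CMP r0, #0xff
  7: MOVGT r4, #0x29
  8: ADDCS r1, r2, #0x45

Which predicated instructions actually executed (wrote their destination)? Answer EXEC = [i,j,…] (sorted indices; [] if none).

[0] flags=0010 → (cmp)
[1] flags=0010 VC?T → r0=0xc4
[2] flags=0010 VS?F → skip
[3] flags=0010 → (cmp)
[4] flags=0010 LT?F → skip
[5] flags=0010 NE?T → r0=0x9e
[6] flags=1000 → (cmp)
[7] flags=1000 GT?F → skip
[8] flags=1000 CS?F → skip

EXEC = [1,5]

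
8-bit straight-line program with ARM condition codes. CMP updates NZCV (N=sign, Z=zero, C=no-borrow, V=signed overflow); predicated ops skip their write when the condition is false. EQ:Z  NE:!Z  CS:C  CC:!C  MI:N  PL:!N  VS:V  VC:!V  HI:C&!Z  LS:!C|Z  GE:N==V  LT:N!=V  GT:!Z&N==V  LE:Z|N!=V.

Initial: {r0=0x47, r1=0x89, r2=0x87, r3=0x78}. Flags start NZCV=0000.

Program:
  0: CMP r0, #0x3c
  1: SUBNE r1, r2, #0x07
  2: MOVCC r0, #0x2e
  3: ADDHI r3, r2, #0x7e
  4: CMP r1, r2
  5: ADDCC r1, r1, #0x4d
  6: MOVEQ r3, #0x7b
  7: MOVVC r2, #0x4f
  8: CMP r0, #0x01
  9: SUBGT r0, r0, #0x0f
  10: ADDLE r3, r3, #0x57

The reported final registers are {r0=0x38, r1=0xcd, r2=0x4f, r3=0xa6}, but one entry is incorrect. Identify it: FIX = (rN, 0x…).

FIX = (r3, 0x05)

0: ✓ CMP  NZCV=0010
1: ✓ SUBNE  r1←0x80
2: · MOVCC
3: ✓ ADDHI  r3←0x05
4: ✓ CMP  NZCV=1000
5: ✓ ADDCC  r1←0xcd
6: · MOVEQ
7: ✓ MOVVC  r2←0x4f
8: ✓ CMP  NZCV=0010
9: ✓ SUBGT  r0←0x38
10: · ADDLE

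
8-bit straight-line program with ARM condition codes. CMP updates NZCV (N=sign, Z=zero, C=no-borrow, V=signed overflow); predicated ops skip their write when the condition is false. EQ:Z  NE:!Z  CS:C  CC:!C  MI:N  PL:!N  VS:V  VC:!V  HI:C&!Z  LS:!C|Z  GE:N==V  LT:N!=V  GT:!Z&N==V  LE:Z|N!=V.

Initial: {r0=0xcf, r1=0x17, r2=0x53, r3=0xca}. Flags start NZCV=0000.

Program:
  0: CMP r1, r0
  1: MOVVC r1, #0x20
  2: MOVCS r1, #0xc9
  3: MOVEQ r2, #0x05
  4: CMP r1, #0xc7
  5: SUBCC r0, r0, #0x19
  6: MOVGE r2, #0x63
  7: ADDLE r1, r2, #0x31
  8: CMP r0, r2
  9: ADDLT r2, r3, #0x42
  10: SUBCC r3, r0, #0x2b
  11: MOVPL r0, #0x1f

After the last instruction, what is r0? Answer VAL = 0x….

[0] flags=0000 → (cmp)
[1] flags=0000 VC?T → r1=0x20
[2] flags=0000 CS?F → skip
[3] flags=0000 EQ?F → skip
[4] flags=0000 → (cmp)
[5] flags=0000 CC?T → r0=0xb6
[6] flags=0000 GE?T → r2=0x63
[7] flags=0000 LE?F → skip
[8] flags=0011 → (cmp)
[9] flags=0011 LT?T → r2=0x0c
[10] flags=0011 CC?F → skip
[11] flags=0011 PL?T → r0=0x1f

VAL = 0x1f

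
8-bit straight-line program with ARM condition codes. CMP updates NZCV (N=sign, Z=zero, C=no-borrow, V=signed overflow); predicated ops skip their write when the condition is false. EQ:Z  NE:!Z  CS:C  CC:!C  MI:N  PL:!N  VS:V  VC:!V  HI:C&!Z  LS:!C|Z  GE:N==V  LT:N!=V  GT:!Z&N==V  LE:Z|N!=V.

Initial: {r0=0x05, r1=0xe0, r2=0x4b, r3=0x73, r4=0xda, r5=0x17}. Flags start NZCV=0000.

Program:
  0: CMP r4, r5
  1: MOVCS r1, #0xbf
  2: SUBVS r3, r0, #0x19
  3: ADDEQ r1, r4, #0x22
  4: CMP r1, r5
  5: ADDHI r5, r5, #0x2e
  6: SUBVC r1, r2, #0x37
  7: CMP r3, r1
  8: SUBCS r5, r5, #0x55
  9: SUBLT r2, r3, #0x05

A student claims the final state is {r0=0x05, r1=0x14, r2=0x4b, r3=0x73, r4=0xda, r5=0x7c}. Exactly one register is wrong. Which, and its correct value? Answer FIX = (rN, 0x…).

[0] flags=1010 → (cmp)
[1] flags=1010 CS?T → r1=0xbf
[2] flags=1010 VS?F → skip
[3] flags=1010 EQ?F → skip
[4] flags=1010 → (cmp)
[5] flags=1010 HI?T → r5=0x45
[6] flags=1010 VC?T → r1=0x14
[7] flags=0010 → (cmp)
[8] flags=0010 CS?T → r5=0xf0
[9] flags=0010 LT?F → skip

FIX = (r5, 0xf0)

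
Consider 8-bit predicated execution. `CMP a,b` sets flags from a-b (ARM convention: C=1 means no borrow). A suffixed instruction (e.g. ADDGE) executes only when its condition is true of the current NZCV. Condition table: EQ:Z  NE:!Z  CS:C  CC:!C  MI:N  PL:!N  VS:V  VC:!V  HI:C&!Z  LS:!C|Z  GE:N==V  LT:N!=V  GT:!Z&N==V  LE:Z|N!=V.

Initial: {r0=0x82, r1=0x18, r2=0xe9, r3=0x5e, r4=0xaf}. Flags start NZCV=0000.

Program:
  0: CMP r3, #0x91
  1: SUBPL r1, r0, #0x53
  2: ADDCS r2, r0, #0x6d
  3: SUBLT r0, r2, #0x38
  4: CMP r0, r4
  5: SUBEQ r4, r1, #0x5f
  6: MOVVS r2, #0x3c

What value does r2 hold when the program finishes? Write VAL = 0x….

VAL = 0xe9

[0] flags=1001 → (cmp)
[1] flags=1001 PL?F → skip
[2] flags=1001 CS?F → skip
[3] flags=1001 LT?F → skip
[4] flags=1000 → (cmp)
[5] flags=1000 EQ?F → skip
[6] flags=1000 VS?F → skip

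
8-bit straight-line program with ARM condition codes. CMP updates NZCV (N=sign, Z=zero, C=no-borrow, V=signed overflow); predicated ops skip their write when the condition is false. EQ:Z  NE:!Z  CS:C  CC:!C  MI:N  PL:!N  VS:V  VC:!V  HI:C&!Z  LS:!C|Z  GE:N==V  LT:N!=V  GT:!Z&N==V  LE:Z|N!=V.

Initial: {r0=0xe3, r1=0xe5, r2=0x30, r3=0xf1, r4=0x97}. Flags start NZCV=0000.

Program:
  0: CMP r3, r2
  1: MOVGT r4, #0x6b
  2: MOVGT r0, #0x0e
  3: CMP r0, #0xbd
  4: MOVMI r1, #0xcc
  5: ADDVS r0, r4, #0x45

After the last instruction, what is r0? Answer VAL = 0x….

[0] flags=1010 → (cmp)
[1] flags=1010 GT?F → skip
[2] flags=1010 GT?F → skip
[3] flags=0010 → (cmp)
[4] flags=0010 MI?F → skip
[5] flags=0010 VS?F → skip

VAL = 0xe3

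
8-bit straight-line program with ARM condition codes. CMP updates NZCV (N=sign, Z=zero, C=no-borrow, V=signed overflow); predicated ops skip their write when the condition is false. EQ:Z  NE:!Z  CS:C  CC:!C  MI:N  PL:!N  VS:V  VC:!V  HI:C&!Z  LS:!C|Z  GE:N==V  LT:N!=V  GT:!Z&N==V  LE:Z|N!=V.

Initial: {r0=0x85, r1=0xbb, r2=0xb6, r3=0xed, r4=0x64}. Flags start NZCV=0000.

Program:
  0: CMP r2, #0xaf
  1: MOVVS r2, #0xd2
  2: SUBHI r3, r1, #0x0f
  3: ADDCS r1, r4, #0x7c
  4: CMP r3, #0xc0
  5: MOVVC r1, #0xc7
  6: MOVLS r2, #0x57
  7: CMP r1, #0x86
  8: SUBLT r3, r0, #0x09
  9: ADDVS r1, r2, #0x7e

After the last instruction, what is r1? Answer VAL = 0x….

[0] flags=0010 → (cmp)
[1] flags=0010 VS?F → skip
[2] flags=0010 HI?T → r3=0xac
[3] flags=0010 CS?T → r1=0xe0
[4] flags=1000 → (cmp)
[5] flags=1000 VC?T → r1=0xc7
[6] flags=1000 LS?T → r2=0x57
[7] flags=0010 → (cmp)
[8] flags=0010 LT?F → skip
[9] flags=0010 VS?F → skip

VAL = 0xc7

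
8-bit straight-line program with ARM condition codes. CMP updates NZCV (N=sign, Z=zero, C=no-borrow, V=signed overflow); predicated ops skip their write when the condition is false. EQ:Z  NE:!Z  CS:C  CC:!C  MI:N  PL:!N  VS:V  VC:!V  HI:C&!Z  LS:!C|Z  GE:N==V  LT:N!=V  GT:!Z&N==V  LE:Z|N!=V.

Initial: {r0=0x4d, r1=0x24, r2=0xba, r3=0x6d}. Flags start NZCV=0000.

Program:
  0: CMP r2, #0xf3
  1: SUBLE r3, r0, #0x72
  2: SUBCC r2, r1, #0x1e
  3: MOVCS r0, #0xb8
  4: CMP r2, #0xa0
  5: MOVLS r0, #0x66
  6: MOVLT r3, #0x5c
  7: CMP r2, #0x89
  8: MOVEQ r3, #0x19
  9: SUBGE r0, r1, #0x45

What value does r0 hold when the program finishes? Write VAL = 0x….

[0] flags=1000 → (cmp)
[1] flags=1000 LE?T → r3=0xdb
[2] flags=1000 CC?T → r2=0x06
[3] flags=1000 CS?F → skip
[4] flags=0000 → (cmp)
[5] flags=0000 LS?T → r0=0x66
[6] flags=0000 LT?F → skip
[7] flags=0000 → (cmp)
[8] flags=0000 EQ?F → skip
[9] flags=0000 GE?T → r0=0xdf

VAL = 0xdf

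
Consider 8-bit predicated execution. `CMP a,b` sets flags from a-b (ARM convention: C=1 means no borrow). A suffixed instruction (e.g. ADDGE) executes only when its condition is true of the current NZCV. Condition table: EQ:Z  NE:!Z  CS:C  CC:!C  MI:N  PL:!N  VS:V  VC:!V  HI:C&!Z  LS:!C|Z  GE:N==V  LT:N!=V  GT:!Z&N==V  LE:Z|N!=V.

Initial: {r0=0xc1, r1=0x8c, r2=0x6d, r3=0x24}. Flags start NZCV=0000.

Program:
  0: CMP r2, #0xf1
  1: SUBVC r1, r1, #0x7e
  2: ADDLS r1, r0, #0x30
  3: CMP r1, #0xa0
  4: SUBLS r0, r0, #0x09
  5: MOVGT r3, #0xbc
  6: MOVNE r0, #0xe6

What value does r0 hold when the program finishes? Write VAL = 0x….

VAL = 0xe6

0: ✓ CMP  NZCV=0000
1: ✓ SUBVC  r1←0x0e
2: ✓ ADDLS  r1←0xf1
3: ✓ CMP  NZCV=0010
4: · SUBLS
5: ✓ MOVGT  r3←0xbc
6: ✓ MOVNE  r0←0xe6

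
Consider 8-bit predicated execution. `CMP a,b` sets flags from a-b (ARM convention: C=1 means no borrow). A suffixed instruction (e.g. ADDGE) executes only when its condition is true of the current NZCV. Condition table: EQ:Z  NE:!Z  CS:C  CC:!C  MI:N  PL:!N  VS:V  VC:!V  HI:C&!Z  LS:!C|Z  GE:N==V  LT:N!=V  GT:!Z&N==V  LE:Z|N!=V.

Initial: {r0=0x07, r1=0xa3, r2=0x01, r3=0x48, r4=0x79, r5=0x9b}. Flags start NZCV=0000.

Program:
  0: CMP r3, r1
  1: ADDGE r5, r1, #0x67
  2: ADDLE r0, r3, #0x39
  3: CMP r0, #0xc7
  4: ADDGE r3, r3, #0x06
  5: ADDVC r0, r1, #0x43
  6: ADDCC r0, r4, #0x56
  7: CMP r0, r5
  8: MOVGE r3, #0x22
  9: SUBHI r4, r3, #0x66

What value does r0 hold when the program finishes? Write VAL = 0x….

VAL = 0xcf

0: ✓ CMP  NZCV=1001
1: ✓ ADDGE  r5←0x0a
2: · ADDLE
3: ✓ CMP  NZCV=0000
4: ✓ ADDGE  r3←0x4e
5: ✓ ADDVC  r0←0xe6
6: ✓ ADDCC  r0←0xcf
7: ✓ CMP  NZCV=1010
8: · MOVGE
9: ✓ SUBHI  r4←0xe8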